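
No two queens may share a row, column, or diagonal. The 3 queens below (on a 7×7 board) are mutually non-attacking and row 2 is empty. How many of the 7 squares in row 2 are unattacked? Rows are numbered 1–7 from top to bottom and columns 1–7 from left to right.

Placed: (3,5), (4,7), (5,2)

2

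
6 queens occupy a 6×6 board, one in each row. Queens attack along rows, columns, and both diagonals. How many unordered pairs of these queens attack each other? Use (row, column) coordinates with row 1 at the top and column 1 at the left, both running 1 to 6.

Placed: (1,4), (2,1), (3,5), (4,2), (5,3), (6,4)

Same column: (1,4)–(6,4) (column 4).
Same diagonal: (3,5)–(5,3) (|3−5| = |5−3| = 2); (4,2)–(5,3) (|4−5| = |2−3| = 1); (4,2)–(6,4) (|4−6| = |2−4| = 2); (5,3)–(6,4) (|5−6| = |3−4| = 1).
Total attacking pairs: 5.

5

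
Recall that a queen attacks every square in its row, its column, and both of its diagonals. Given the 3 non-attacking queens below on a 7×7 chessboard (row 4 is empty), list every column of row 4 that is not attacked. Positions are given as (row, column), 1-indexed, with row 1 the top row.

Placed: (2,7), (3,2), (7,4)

(2,7) attacks row 4 at column 7 and diagonals 5.
(3,2) attacks row 4 at column 2 and diagonals 1, 3.
(7,4) attacks row 4 at column 4 and diagonals 1, 7.
Attacked columns: {1, 2, 3, 4, 5, 7}. Safe: {6}.

columns 6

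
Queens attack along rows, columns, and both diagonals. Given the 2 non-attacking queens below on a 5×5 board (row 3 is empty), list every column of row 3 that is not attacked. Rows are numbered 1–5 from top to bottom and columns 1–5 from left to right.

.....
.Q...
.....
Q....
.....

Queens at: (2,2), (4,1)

(2,2) attacks row 3 at column 2 and diagonals 1, 3.
(4,1) attacks row 3 at column 1 and diagonals 2.
Attacked columns: {1, 2, 3}. Safe: {4, 5}.

columns 4, 5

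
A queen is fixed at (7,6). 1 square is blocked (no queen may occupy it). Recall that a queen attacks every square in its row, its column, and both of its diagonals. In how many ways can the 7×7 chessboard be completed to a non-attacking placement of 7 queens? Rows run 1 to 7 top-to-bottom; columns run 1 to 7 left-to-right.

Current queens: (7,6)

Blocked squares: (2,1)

Branch on row 1: col 1 → 1; col 2 → 4; col 3 → 1; col 4 → 1; col 5 → 0; col 7 → 0.
Sum: 1 + 4 + 1 + 1 + 0 + 0 = 7.

7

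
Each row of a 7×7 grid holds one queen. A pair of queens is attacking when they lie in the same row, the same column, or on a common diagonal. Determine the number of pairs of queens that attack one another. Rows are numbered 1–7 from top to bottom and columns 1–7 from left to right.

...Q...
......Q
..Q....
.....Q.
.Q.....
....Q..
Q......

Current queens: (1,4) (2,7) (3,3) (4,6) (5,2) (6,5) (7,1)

0

All columns are distinct and no two queens satisfy |Δrow| = |Δcol|, so no pair attacks.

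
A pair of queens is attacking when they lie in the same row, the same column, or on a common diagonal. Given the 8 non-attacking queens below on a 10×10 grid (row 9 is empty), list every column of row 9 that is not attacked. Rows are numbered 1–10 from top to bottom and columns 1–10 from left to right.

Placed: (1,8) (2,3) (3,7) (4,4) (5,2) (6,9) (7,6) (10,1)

(1,8) attacks row 9 at column 8.
(2,3) attacks row 9 at column 3 and diagonals 10.
(3,7) attacks row 9 at column 7 and diagonals 1.
(4,4) attacks row 9 at column 4 and diagonals 9.
(5,2) attacks row 9 at column 2 and diagonals 6.
(6,9) attacks row 9 at column 9 and diagonals 6.
(7,6) attacks row 9 at column 6 and diagonals 4, 8.
(10,1) attacks row 9 at column 1 and diagonals 2.
Attacked columns: {1, 2, 3, 4, 6, 7, 8, 9, 10}. Safe: {5}.

columns 5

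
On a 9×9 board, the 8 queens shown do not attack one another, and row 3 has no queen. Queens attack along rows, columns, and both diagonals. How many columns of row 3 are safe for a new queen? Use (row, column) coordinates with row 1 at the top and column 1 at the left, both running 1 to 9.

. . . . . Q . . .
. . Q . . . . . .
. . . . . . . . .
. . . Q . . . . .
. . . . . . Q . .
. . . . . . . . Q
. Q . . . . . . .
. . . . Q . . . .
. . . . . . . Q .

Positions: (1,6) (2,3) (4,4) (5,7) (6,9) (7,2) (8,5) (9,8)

1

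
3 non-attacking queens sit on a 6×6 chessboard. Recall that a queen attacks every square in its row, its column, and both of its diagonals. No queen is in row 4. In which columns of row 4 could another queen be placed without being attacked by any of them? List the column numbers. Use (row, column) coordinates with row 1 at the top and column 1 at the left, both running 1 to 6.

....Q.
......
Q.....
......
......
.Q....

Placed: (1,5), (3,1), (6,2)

columns 3, 6

(1,5) attacks row 4 at column 5 and diagonals 2.
(3,1) attacks row 4 at column 1 and diagonals 2.
(6,2) attacks row 4 at column 2 and diagonals 4.
Attacked columns: {1, 2, 4, 5}. Safe: {3, 6}.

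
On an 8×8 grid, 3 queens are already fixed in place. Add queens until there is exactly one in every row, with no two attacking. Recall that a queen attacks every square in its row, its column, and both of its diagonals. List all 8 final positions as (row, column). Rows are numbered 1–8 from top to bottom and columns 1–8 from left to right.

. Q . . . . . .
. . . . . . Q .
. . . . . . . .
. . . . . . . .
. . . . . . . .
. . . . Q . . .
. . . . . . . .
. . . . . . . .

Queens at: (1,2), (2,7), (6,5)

Row 3: attacked by (1,2)→{2,4}; (2,7)→{6,7,8}; (6,5)→{2,5,8}. Safe: 1, 3. Place at column 3.
Row 4: attacked by (1,2)→{2,5}; (2,7)→{5,7}; (3,3)→{2,3,4}; (6,5)→{3,5,7}. Safe: 1, 6, 8. Place at column 6.
Row 5: attacked by (1,2)→{2,6}; (2,7)→{4,7}; (3,3)→{1,3,5}; (4,6)→{5,6,7}; (6,5)→{4,5,6}. Safe: 8. Place at column 8.
Row 7: attacked by (1,2)→{2,8}; (2,7)→{2,7}; (3,3)→{3,7}; (4,6)→{3,6}; (5,8)→{6,8}; (6,5)→{4,5,6}. Safe: 1. Place at column 1.
Row 8: attacked by (1,2)→{2}; (2,7)→{1,7}; (3,3)→{3,8}; (4,6)→{2,6}; (5,8)→{5,8}; (6,5)→{3,5,7}; (7,1)→{1,2}. Safe: 4. Place at column 4.
Columns [2, 7, 3, 6, 8, 5, 1, 4], r−c [-1, -5, 0, -2, -3, 1, 6, 4], r+c [3, 9, 6, 10, 13, 11, 8, 12] are all distinct, so no two queens attack.

(1,2) (2,7) (3,3) (4,6) (5,8) (6,5) (7,1) (8,4)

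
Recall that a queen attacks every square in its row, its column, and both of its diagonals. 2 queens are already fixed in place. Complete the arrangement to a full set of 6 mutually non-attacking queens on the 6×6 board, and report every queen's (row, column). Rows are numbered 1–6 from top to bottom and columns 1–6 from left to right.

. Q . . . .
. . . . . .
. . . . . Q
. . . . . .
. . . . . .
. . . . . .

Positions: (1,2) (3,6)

Row 2: attacked by (1,2)→{1,2,3}; (3,6)→{5,6}. Safe: 4. Place at column 4.
Row 4: attacked by (1,2)→{2,5}; (2,4)→{2,4,6}; (3,6)→{5,6}. Safe: 1, 3. Place at column 1.
Row 5: attacked by (1,2)→{2,6}; (2,4)→{1,4}; (3,6)→{4,6}; (4,1)→{1,2}. Safe: 3, 5. Place at column 3.
Row 6: attacked by (1,2)→{2}; (2,4)→{4}; (3,6)→{3,6}; (4,1)→{1,3}; (5,3)→{2,3,4}. Safe: 5. Place at column 5.
Columns [2, 4, 6, 1, 3, 5], r−c [-1, -2, -3, 3, 2, 1], r+c [3, 6, 9, 5, 8, 11] are all distinct, so no two queens attack.

(1,2) (2,4) (3,6) (4,1) (5,3) (6,5)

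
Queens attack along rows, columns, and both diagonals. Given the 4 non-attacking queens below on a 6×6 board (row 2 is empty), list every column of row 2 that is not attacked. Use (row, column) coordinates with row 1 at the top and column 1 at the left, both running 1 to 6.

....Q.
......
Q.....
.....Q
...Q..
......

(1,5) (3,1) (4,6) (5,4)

columns 3

(1,5) attacks row 2 at column 5 and diagonals 4, 6.
(3,1) attacks row 2 at column 1 and diagonals 2.
(4,6) attacks row 2 at column 6 and diagonals 4.
(5,4) attacks row 2 at column 4 and diagonals 1.
Attacked columns: {1, 2, 4, 5, 6}. Safe: {3}.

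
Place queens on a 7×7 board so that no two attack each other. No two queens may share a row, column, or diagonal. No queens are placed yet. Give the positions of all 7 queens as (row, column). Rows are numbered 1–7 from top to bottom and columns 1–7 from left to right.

(1,3) (2,1) (3,6) (4,2) (5,5) (6,7) (7,4)

Row 1: Safe: 1, 2, 3, 4, 5, 6, 7. Place at column 3.
Row 2: attacked by (1,3)→{2,3,4}. Safe: 1, 5, 6, 7. Place at column 1.
Row 3: attacked by (1,3)→{1,3,5}; (2,1)→{1,2}. Safe: 4, 6, 7. Place at column 6.
Row 4: attacked by (1,3)→{3,6}; (2,1)→{1,3}; (3,6)→{5,6,7}. Safe: 2, 4. Place at column 2.
Row 5: attacked by (1,3)→{3,7}; (2,1)→{1,4}; (3,6)→{4,6}; (4,2)→{1,2,3}. Safe: 5. Place at column 5.
Row 6: attacked by (1,3)→{3}; (2,1)→{1,5}; (3,6)→{3,6}; (4,2)→{2,4}; (5,5)→{4,5,6}. Safe: 7. Place at column 7.
Row 7: attacked by (1,3)→{3}; (2,1)→{1,6}; (3,6)→{2,6}; (4,2)→{2,5}; (5,5)→{3,5,7}; (6,7)→{6,7}. Safe: 4. Place at column 4.
Columns [3, 1, 6, 2, 5, 7, 4], r−c [-2, 1, -3, 2, 0, -1, 3], r+c [4, 3, 9, 6, 10, 13, 11] are all distinct, so no two queens attack.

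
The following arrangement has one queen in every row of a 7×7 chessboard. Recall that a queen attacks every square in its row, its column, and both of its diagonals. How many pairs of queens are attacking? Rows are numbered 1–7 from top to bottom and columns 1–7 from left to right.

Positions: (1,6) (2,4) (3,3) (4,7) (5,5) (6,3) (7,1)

3

Same column: (3,3)–(6,3) (column 3).
Same diagonal: (2,4)–(3,3) (|2−3| = |4−3| = 1); (3,3)–(5,5) (|3−5| = |3−5| = 2).
Total attacking pairs: 3.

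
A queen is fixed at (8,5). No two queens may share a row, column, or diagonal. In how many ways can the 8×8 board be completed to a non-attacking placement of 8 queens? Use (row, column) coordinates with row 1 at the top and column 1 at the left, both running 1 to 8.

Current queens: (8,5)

18

Branch on row 1: col 1 → 1; col 2 → 3; col 3 → 4; col 4 → 3; col 6 → 3; col 7 → 3; col 8 → 1.
Sum: 1 + 3 + 4 + 3 + 3 + 3 + 1 = 18.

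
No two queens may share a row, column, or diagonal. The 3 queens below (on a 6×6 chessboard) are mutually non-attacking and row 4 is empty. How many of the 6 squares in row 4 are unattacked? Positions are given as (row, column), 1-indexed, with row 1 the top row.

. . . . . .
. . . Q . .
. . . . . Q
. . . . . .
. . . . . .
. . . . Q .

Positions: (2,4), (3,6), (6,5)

(2,4) attacks row 4 at column 4 and diagonals 2, 6.
(3,6) attacks row 4 at column 6 and diagonals 5.
(6,5) attacks row 4 at column 5 and diagonals 3.
Attacked columns: {2, 3, 4, 5, 6}. Safe: {1}.

1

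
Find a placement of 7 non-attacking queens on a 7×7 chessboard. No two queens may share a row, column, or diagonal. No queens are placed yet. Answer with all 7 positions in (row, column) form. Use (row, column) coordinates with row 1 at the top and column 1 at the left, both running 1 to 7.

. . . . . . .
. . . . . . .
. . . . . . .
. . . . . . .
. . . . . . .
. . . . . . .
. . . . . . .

(1,7) (2,3) (3,6) (4,2) (5,5) (6,1) (7,4)

Row 1: Safe: 1, 2, 3, 4, 5, 6, 7. Place at column 7.
Row 2: attacked by (1,7)→{6,7}. Safe: 1, 2, 3, 4, 5. Place at column 3.
Row 3: attacked by (1,7)→{5,7}; (2,3)→{2,3,4}. Safe: 1, 6. Place at column 6.
Row 4: attacked by (1,7)→{4,7}; (2,3)→{1,3,5}; (3,6)→{5,6,7}. Safe: 2. Place at column 2.
Row 5: attacked by (1,7)→{3,7}; (2,3)→{3,6}; (3,6)→{4,6}; (4,2)→{1,2,3}. Safe: 5. Place at column 5.
Row 6: attacked by (1,7)→{2,7}; (2,3)→{3,7}; (3,6)→{3,6}; (4,2)→{2,4}; (5,5)→{4,5,6}. Safe: 1. Place at column 1.
Row 7: attacked by (1,7)→{1,7}; (2,3)→{3}; (3,6)→{2,6}; (4,2)→{2,5}; (5,5)→{3,5,7}; (6,1)→{1,2}. Safe: 4. Place at column 4.
Columns [7, 3, 6, 2, 5, 1, 4], r−c [-6, -1, -3, 2, 0, 5, 3], r+c [8, 5, 9, 6, 10, 7, 11] are all distinct, so no two queens attack.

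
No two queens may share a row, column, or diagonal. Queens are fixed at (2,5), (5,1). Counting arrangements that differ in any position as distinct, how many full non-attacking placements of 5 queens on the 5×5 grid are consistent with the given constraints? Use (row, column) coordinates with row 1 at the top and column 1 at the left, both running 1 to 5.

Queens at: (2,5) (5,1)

Branch on row 1: col 2 → 0; col 3 → 1.
Sum: 0 + 1 = 1.

1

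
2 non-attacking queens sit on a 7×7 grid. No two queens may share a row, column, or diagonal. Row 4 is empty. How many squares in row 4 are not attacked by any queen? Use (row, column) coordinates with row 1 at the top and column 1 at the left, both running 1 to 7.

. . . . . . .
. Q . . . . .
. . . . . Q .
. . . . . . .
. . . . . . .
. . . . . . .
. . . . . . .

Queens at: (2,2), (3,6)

(2,2) attacks row 4 at column 2 and diagonals 4.
(3,6) attacks row 4 at column 6 and diagonals 5, 7.
Attacked columns: {2, 4, 5, 6, 7}. Safe: {1, 3}.

2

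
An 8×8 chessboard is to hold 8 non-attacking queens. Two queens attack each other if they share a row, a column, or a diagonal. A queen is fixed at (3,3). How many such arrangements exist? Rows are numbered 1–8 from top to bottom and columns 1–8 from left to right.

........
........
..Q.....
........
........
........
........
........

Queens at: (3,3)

4

Branch on row 1: col 2 → 1; col 4 → 1; col 6 → 0; col 7 → 2; col 8 → 0.
Sum: 1 + 1 + 0 + 2 + 0 = 4.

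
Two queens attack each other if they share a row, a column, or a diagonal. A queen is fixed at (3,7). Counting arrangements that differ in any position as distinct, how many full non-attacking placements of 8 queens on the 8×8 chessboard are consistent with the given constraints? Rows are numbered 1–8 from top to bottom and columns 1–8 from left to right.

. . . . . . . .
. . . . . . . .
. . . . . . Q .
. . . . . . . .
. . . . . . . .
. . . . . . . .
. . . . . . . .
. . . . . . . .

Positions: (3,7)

Branch on row 1: col 1 → 0; col 2 → 2; col 3 → 2; col 4 → 3; col 6 → 7; col 8 → 0.
Sum: 0 + 2 + 2 + 3 + 7 + 0 = 14.

14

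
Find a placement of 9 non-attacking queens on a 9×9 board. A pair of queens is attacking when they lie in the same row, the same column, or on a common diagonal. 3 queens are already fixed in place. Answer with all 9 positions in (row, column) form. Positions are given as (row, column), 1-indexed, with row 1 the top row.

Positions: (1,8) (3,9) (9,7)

Row 2: attacked by (1,8)→{7,8,9}; (3,9)→{8,9}; (9,7)→{7}. Safe: 1, 2, 3, 4, 5, 6. Place at column 4.
Row 4: attacked by (1,8)→{5,8}; (2,4)→{2,4,6}; (3,9)→{8,9}; (9,7)→{2,7}. Safe: 1, 3. Place at column 1.
Row 5: attacked by (1,8)→{4,8}; (2,4)→{1,4,7}; (3,9)→{7,9}; (4,1)→{1,2}; (9,7)→{3,7}. Safe: 5, 6. Place at column 5.
Row 6: attacked by (1,8)→{3,8}; (2,4)→{4,8}; (3,9)→{6,9}; (4,1)→{1,3}; (5,5)→{4,5,6}; (9,7)→{4,7}. Safe: 2. Place at column 2.
Row 7: attacked by (1,8)→{2,8}; (2,4)→{4,9}; (3,9)→{5,9}; (4,1)→{1,4}; (5,5)→{3,5,7}; (6,2)→{1,2,3}; (9,7)→{5,7,9}. Safe: 6. Place at column 6.
Row 8: attacked by (1,8)→{1,8}; (2,4)→{4}; (3,9)→{4,9}; (4,1)→{1,5}; (5,5)→{2,5,8}; (6,2)→{2,4}; (7,6)→{5,6,7}; (9,7)→{6,7,8}. Safe: 3. Place at column 3.
Columns [8, 4, 9, 1, 5, 2, 6, 3, 7], r−c [-7, -2, -6, 3, 0, 4, 1, 5, 2], r+c [9, 6, 12, 5, 10, 8, 13, 11, 16] are all distinct, so no two queens attack.

(1,8) (2,4) (3,9) (4,1) (5,5) (6,2) (7,6) (8,3) (9,7)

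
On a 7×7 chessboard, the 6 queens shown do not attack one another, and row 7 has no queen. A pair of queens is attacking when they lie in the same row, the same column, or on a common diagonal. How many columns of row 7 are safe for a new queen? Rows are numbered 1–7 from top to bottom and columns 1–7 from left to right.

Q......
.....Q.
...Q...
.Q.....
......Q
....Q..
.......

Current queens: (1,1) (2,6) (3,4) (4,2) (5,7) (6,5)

(1,1) attacks row 7 at column 1 and diagonals 7.
(2,6) attacks row 7 at column 6 and diagonals 1.
(3,4) attacks row 7 at column 4.
(4,2) attacks row 7 at column 2 and diagonals 5.
(5,7) attacks row 7 at column 7 and diagonals 5.
(6,5) attacks row 7 at column 5 and diagonals 4, 6.
Attacked columns: {1, 2, 4, 5, 6, 7}. Safe: {3}.

1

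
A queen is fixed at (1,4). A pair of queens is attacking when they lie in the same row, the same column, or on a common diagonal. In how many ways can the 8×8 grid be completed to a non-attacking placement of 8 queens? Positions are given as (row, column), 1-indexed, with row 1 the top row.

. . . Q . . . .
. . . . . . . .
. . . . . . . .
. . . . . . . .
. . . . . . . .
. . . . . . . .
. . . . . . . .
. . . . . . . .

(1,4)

Branch on row 2: col 1 → 2; col 2 → 6; col 6 → 3; col 7 → 4; col 8 → 3.
Sum: 2 + 6 + 3 + 4 + 3 = 18.

18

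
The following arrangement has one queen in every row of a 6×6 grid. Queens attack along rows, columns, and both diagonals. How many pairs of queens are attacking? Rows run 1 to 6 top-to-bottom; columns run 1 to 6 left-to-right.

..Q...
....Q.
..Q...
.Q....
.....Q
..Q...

4

Same column: (1,3)–(3,3) (column 3); (1,3)–(6,3) (column 3); (3,3)–(6,3) (column 3).
Same diagonal: (3,3)–(4,2) (|3−4| = |3−2| = 1).
Total attacking pairs: 4.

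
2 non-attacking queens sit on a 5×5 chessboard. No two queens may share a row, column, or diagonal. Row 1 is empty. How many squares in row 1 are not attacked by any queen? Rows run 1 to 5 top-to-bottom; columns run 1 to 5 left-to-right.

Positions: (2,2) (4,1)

(2,2) attacks row 1 at column 2 and diagonals 1, 3.
(4,1) attacks row 1 at column 1 and diagonals 4.
Attacked columns: {1, 2, 3, 4}. Safe: {5}.

1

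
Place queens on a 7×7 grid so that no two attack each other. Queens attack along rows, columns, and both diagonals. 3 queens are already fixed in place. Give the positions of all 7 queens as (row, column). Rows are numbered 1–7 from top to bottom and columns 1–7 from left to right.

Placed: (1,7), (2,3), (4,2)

(1,7) (2,3) (3,6) (4,2) (5,5) (6,1) (7,4)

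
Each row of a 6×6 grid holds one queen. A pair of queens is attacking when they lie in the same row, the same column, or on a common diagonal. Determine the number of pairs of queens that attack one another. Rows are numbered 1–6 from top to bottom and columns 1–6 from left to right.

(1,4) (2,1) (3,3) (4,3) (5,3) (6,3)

Same column: (3,3)–(4,3) (column 3); (3,3)–(5,3) (column 3); (3,3)–(6,3) (column 3); (4,3)–(5,3) (column 3); (4,3)–(6,3) (column 3); (5,3)–(6,3) (column 3).
Same diagonal: (2,1)–(4,3) (|2−4| = |1−3| = 2).
Total attacking pairs: 7.

7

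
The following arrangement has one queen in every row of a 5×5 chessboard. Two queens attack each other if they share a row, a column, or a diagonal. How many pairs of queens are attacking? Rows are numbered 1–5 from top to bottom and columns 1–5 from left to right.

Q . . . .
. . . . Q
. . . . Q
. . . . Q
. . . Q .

4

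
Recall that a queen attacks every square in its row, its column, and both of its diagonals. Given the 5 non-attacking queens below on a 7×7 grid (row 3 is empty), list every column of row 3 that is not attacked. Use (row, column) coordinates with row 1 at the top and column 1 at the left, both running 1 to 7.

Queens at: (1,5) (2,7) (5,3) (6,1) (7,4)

columns 2

(1,5) attacks row 3 at column 5 and diagonals 3, 7.
(2,7) attacks row 3 at column 7 and diagonals 6.
(5,3) attacks row 3 at column 3 and diagonals 1, 5.
(6,1) attacks row 3 at column 1 and diagonals 4.
(7,4) attacks row 3 at column 4.
Attacked columns: {1, 3, 4, 5, 6, 7}. Safe: {2}.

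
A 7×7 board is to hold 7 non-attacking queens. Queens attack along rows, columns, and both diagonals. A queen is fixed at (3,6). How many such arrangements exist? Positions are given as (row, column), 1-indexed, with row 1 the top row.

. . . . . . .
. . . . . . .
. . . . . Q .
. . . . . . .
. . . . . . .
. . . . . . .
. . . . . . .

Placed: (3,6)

Branch on row 1: col 1 → 0; col 2 → 1; col 3 → 2; col 5 → 2; col 7 → 1.
Sum: 0 + 1 + 2 + 2 + 1 = 6.

6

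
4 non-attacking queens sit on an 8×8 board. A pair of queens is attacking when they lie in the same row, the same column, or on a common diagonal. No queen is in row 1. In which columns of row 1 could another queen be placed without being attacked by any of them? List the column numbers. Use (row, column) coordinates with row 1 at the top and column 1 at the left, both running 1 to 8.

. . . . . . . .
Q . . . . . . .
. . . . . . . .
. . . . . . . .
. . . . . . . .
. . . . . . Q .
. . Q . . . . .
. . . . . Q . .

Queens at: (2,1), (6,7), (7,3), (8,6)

(2,1) attacks row 1 at column 1 and diagonals 2.
(6,7) attacks row 1 at column 7 and diagonals 2.
(7,3) attacks row 1 at column 3.
(8,6) attacks row 1 at column 6.
Attacked columns: {1, 2, 3, 6, 7}. Safe: {4, 5, 8}.

columns 4, 5, 8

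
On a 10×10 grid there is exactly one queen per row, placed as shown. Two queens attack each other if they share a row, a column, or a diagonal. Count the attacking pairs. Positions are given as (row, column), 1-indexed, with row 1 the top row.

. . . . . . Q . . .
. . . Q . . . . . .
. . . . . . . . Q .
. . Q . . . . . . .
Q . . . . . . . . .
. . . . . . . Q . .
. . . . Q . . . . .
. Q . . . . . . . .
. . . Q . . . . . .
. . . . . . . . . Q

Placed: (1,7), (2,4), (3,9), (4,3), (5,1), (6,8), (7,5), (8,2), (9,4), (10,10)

5

Same column: (2,4)–(9,4) (column 4).
Same diagonal: (1,7)–(3,9) (|1−3| = |7−9| = 2); (2,4)–(5,1) (|2−5| = |4−1| = 3); (2,4)–(6,8) (|2−6| = |4−8| = 4); (3,9)–(7,5) (|3−7| = |9−5| = 4).
Total attacking pairs: 5.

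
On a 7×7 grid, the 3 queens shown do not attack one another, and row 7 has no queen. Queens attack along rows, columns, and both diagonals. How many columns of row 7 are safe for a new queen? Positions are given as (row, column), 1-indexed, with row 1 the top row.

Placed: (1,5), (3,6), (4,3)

3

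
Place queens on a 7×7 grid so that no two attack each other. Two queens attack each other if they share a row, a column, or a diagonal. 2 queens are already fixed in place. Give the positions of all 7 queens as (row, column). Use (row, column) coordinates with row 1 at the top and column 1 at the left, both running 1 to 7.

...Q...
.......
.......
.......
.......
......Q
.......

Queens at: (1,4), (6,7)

Row 2: attacked by (1,4)→{3,4,5}; (6,7)→{3,7}. Safe: 1, 2, 6. Place at column 6.
Row 3: attacked by (1,4)→{2,4,6}; (2,6)→{5,6,7}; (6,7)→{4,7}. Safe: 1, 3. Place at column 1.
Row 4: attacked by (1,4)→{1,4,7}; (2,6)→{4,6}; (3,1)→{1,2}; (6,7)→{5,7}. Safe: 3. Place at column 3.
Row 5: attacked by (1,4)→{4}; (2,6)→{3,6}; (3,1)→{1,3}; (4,3)→{2,3,4}; (6,7)→{6,7}. Safe: 5. Place at column 5.
Row 7: attacked by (1,4)→{4}; (2,6)→{1,6}; (3,1)→{1,5}; (4,3)→{3,6}; (5,5)→{3,5,7}; (6,7)→{6,7}. Safe: 2. Place at column 2.
Columns [4, 6, 1, 3, 5, 7, 2], r−c [-3, -4, 2, 1, 0, -1, 5], r+c [5, 8, 4, 7, 10, 13, 9] are all distinct, so no two queens attack.

(1,4) (2,6) (3,1) (4,3) (5,5) (6,7) (7,2)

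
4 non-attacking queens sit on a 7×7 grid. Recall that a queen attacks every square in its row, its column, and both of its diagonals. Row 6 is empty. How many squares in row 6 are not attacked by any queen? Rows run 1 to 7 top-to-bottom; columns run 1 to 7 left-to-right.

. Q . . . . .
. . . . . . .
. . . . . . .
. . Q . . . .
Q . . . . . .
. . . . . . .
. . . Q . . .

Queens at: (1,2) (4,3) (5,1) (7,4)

1

(1,2) attacks row 6 at column 2 and diagonals 7.
(4,3) attacks row 6 at column 3 and diagonals 1, 5.
(5,1) attacks row 6 at column 1 and diagonals 2.
(7,4) attacks row 6 at column 4 and diagonals 3, 5.
Attacked columns: {1, 2, 3, 4, 5, 7}. Safe: {6}.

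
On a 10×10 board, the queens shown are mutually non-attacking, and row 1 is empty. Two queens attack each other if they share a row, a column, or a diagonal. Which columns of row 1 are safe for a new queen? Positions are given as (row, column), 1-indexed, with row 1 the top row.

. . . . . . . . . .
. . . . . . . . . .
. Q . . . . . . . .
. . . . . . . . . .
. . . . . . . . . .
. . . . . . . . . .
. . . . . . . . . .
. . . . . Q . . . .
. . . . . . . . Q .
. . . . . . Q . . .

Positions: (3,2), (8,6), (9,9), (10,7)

columns 3, 5, 8, 10

(3,2) attacks row 1 at column 2 and diagonals 4.
(8,6) attacks row 1 at column 6.
(9,9) attacks row 1 at column 9 and diagonals 1.
(10,7) attacks row 1 at column 7.
Attacked columns: {1, 2, 4, 6, 7, 9}. Safe: {3, 5, 8, 10}.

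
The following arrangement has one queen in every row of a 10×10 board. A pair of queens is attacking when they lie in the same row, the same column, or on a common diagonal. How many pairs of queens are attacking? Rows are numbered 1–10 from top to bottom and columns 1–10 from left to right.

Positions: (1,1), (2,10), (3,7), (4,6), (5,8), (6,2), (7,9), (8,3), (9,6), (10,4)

3

Same column: (4,6)–(9,6) (column 6).
Same diagonal: (3,7)–(4,6) (|3−4| = |7−6| = 1); (4,6)–(7,9) (|4−7| = |6−9| = 3).
Total attacking pairs: 3.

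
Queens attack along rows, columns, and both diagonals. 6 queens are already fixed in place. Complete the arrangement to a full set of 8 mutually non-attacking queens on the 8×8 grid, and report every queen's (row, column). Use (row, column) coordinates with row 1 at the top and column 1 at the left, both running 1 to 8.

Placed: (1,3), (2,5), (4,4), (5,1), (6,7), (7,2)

(1,3) (2,5) (3,8) (4,4) (5,1) (6,7) (7,2) (8,6)

Row 3: attacked by (1,3)→{1,3,5}; (2,5)→{4,5,6}; (4,4)→{3,4,5}; (5,1)→{1,3}; (6,7)→{4,7}; (7,2)→{2,6}. Safe: 8. Place at column 8.
Row 8: attacked by (1,3)→{3}; (2,5)→{5}; (3,8)→{3,8}; (4,4)→{4,8}; (5,1)→{1,4}; (6,7)→{5,7}; (7,2)→{1,2,3}. Safe: 6. Place at column 6.
Columns [3, 5, 8, 4, 1, 7, 2, 6], r−c [-2, -3, -5, 0, 4, -1, 5, 2], r+c [4, 7, 11, 8, 6, 13, 9, 14] are all distinct, so no two queens attack.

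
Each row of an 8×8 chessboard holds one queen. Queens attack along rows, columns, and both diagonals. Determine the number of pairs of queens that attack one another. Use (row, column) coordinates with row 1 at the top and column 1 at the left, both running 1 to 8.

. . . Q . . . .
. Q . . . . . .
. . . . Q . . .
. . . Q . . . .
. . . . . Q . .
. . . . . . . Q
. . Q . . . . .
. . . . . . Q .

4

Same column: (1,4)–(4,4) (column 4).
Same diagonal: (2,2)–(4,4) (|2−4| = |2−4| = 2); (3,5)–(4,4) (|3−4| = |5−4| = 1); (3,5)–(6,8) (|3−6| = |5−8| = 3).
Total attacking pairs: 4.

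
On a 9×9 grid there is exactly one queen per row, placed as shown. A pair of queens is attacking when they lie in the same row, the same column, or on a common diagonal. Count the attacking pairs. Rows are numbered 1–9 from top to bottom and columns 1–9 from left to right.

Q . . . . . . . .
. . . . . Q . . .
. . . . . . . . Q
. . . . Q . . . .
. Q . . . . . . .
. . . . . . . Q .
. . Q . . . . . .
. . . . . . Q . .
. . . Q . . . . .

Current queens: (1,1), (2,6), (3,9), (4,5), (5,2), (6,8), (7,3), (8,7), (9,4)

All columns are distinct and no two queens satisfy |Δrow| = |Δcol|, so no pair attacks.

0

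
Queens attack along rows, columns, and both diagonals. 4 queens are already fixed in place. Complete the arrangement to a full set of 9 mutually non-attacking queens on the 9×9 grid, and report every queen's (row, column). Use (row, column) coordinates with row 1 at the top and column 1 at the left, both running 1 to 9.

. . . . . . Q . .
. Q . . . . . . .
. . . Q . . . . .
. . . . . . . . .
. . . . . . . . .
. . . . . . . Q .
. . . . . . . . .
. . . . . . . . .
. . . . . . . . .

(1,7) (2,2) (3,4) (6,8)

(1,7) (2,2) (3,4) (4,9) (5,1) (6,8) (7,5) (8,3) (9,6)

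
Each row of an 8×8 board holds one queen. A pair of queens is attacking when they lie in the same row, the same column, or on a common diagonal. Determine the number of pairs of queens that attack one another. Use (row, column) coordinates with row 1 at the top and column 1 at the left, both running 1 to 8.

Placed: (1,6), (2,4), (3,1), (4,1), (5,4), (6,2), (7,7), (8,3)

Same column: (2,4)–(5,4) (column 4); (3,1)–(4,1) (column 1).
Total attacking pairs: 2.

2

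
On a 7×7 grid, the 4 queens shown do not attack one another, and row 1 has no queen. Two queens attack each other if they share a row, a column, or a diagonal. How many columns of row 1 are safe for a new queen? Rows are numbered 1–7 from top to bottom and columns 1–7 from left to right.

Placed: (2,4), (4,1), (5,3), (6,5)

(2,4) attacks row 1 at column 4 and diagonals 3, 5.
(4,1) attacks row 1 at column 1 and diagonals 4.
(5,3) attacks row 1 at column 3 and diagonals 7.
(6,5) attacks row 1 at column 5.
Attacked columns: {1, 3, 4, 5, 7}. Safe: {2, 6}.

2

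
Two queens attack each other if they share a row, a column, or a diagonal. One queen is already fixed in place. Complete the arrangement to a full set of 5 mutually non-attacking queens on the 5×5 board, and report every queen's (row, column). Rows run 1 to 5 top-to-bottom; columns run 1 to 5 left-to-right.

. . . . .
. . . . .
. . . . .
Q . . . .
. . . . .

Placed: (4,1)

(1,5) (2,2) (3,4) (4,1) (5,3)

Row 1: attacked by (4,1)→{1,4}. Safe: 2, 3, 5. Place at column 5.
Row 2: attacked by (1,5)→{4,5}; (4,1)→{1,3}. Safe: 2. Place at column 2.
Row 3: attacked by (1,5)→{3,5}; (2,2)→{1,2,3}; (4,1)→{1,2}. Safe: 4. Place at column 4.
Row 5: attacked by (1,5)→{1,5}; (2,2)→{2,5}; (3,4)→{2,4}; (4,1)→{1,2}. Safe: 3. Place at column 3.
Columns [5, 2, 4, 1, 3], r−c [-4, 0, -1, 3, 2], r+c [6, 4, 7, 5, 8] are all distinct, so no two queens attack.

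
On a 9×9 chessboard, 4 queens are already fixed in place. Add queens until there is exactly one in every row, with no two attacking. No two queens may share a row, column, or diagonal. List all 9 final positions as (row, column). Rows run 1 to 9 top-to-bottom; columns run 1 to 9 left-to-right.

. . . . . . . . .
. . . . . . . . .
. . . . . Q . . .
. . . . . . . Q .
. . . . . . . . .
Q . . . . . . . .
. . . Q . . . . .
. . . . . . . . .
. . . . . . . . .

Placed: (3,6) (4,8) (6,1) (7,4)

Row 1: attacked by (3,6)→{4,6,8}; (4,8)→{5,8}; (6,1)→{1,6}; (7,4)→{4}. Safe: 2, 3, 7, 9. Place at column 9.
Row 2: attacked by (1,9)→{8,9}; (3,6)→{5,6,7}; (4,8)→{6,8}; (6,1)→{1,5}; (7,4)→{4,9}. Safe: 2, 3. Place at column 2.
Row 5: attacked by (1,9)→{5,9}; (2,2)→{2,5}; (3,6)→{4,6,8}; (4,8)→{7,8,9}; (6,1)→{1,2}; (7,4)→{2,4,6}. Safe: 3. Place at column 3.
Row 8: attacked by (1,9)→{2,9}; (2,2)→{2,8}; (3,6)→{1,6}; (4,8)→{4,8}; (5,3)→{3,6}; (6,1)→{1,3}; (7,4)→{3,4,5}. Safe: 7. Place at column 7.
Row 9: attacked by (1,9)→{1,9}; (2,2)→{2,9}; (3,6)→{6}; (4,8)→{3,8}; (5,3)→{3,7}; (6,1)→{1,4}; (7,4)→{2,4,6}; (8,7)→{6,7,8}. Safe: 5. Place at column 5.
Columns [9, 2, 6, 8, 3, 1, 4, 7, 5], r−c [-8, 0, -3, -4, 2, 5, 3, 1, 4], r+c [10, 4, 9, 12, 8, 7, 11, 15, 14] are all distinct, so no two queens attack.

(1,9) (2,2) (3,6) (4,8) (5,3) (6,1) (7,4) (8,7) (9,5)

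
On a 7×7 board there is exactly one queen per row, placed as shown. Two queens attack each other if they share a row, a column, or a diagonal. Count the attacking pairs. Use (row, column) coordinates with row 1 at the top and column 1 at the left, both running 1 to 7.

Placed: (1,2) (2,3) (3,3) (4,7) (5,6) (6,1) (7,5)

5

Same column: (2,3)–(3,3) (column 3).
Same diagonal: (1,2)–(2,3) (|1−2| = |2−3| = 1); (1,2)–(5,6) (|1−5| = |2−6| = 4); (2,3)–(5,6) (|2−5| = |3−6| = 3); (4,7)–(5,6) (|4−5| = |7−6| = 1).
Total attacking pairs: 5.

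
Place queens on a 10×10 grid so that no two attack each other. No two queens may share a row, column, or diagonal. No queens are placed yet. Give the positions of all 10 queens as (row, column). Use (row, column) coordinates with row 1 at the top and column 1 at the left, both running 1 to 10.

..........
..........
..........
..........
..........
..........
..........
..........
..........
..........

Row 1: Safe: 1, 2, 3, 4, 5, 6, 7, 8, 9, 10. Place at column 5.
Row 2: attacked by (1,5)→{4,5,6}. Safe: 1, 2, 3, 7, 8, 9, 10. Place at column 10.
Row 3: attacked by (1,5)→{3,5,7}; (2,10)→{9,10}. Safe: 1, 2, 4, 6, 8. Place at column 8.
Row 4: attacked by (1,5)→{2,5,8}; (2,10)→{8,10}; (3,8)→{7,8,9}. Safe: 1, 3, 4, 6. Place at column 1.
Row 5: attacked by (1,5)→{1,5,9}; (2,10)→{7,10}; (3,8)→{6,8,10}; (4,1)→{1,2}. Safe: 3, 4. Place at column 3.
Row 6: attacked by (1,5)→{5,10}; (2,10)→{6,10}; (3,8)→{5,8}; (4,1)→{1,3}; (5,3)→{2,3,4}. Safe: 7, 9. Place at column 9.
Row 7: attacked by (1,5)→{5}; (2,10)→{5,10}; (3,8)→{4,8}; (4,1)→{1,4}; (5,3)→{1,3,5}; (6,9)→{8,9,10}. Safe: 2, 6, 7. Place at column 7.
Row 8: attacked by (1,5)→{5}; (2,10)→{4,10}; (3,8)→{3,8}; (4,1)→{1,5}; (5,3)→{3,6}; (6,9)→{7,9}; (7,7)→{6,7,8}. Safe: 2. Place at column 2.
Row 9: attacked by (1,5)→{5}; (2,10)→{3,10}; (3,8)→{2,8}; (4,1)→{1,6}; (5,3)→{3,7}; (6,9)→{6,9}; (7,7)→{5,7,9}; (8,2)→{1,2,3}. Safe: 4. Place at column 4.
Row 10: attacked by (1,5)→{5}; (2,10)→{2,10}; (3,8)→{1,8}; (4,1)→{1,7}; (5,3)→{3,8}; (6,9)→{5,9}; (7,7)→{4,7,10}; (8,2)→{2,4}; (9,4)→{3,4,5}. Safe: 6. Place at column 6.
Columns [5, 10, 8, 1, 3, 9, 7, 2, 4, 6], r−c [-4, -8, -5, 3, 2, -3, 0, 6, 5, 4], r+c [6, 12, 11, 5, 8, 15, 14, 10, 13, 16] are all distinct, so no two queens attack.

(1,5) (2,10) (3,8) (4,1) (5,3) (6,9) (7,7) (8,2) (9,4) (10,6)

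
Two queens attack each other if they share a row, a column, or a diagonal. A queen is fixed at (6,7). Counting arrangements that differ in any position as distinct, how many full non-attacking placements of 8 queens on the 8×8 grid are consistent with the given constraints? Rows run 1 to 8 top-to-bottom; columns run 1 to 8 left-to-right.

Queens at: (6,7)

Branch on row 1: col 1 → 1; col 3 → 4; col 4 → 3; col 5 → 3; col 6 → 2; col 8 → 1.
Sum: 1 + 4 + 3 + 3 + 2 + 1 = 14.

14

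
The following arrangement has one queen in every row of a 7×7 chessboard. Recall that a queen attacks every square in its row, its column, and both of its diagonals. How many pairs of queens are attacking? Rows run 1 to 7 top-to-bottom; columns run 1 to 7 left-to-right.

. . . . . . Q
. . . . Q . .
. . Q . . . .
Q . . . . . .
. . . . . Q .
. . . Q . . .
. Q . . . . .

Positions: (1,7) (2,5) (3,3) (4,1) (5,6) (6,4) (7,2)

All columns are distinct and no two queens satisfy |Δrow| = |Δcol|, so no pair attacks.

0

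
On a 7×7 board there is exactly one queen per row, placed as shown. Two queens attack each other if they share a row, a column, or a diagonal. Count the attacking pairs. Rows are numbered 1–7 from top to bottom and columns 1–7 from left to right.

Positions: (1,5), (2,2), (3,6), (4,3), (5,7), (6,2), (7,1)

Same column: (2,2)–(6,2) (column 2).
Same diagonal: (6,2)–(7,1) (|6−7| = |2−1| = 1).
Total attacking pairs: 2.

2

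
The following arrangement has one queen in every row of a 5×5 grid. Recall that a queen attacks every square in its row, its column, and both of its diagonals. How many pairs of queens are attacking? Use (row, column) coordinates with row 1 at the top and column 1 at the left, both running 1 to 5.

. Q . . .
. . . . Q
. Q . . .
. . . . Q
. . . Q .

Same column: (1,2)–(3,2) (column 2); (2,5)–(4,5) (column 5).
Same diagonal: (1,2)–(4,5) (|1−4| = |2−5| = 3); (3,2)–(5,4) (|3−5| = |2−4| = 2); (4,5)–(5,4) (|4−5| = |5−4| = 1).
Total attacking pairs: 5.

5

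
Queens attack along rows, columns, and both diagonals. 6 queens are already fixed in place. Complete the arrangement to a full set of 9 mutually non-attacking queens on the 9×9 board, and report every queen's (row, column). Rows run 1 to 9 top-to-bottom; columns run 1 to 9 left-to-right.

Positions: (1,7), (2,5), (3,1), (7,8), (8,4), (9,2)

Row 4: attacked by (1,7)→{4,7}; (2,5)→{3,5,7}; (3,1)→{1,2}; (7,8)→{5,8}; (8,4)→{4,8}; (9,2)→{2,7}. Safe: 6, 9. Place at column 6.
Row 5: attacked by (1,7)→{3,7}; (2,5)→{2,5,8}; (3,1)→{1,3}; (4,6)→{5,6,7}; (7,8)→{6,8}; (8,4)→{1,4,7}; (9,2)→{2,6}. Safe: 9. Place at column 9.
Row 6: attacked by (1,7)→{2,7}; (2,5)→{1,5,9}; (3,1)→{1,4}; (4,6)→{4,6,8}; (5,9)→{8,9}; (7,8)→{7,8,9}; (8,4)→{2,4,6}; (9,2)→{2,5}. Safe: 3. Place at column 3.
Columns [7, 5, 1, 6, 9, 3, 8, 4, 2], r−c [-6, -3, 2, -2, -4, 3, -1, 4, 7], r+c [8, 7, 4, 10, 14, 9, 15, 12, 11] are all distinct, so no two queens attack.

(1,7) (2,5) (3,1) (4,6) (5,9) (6,3) (7,8) (8,4) (9,2)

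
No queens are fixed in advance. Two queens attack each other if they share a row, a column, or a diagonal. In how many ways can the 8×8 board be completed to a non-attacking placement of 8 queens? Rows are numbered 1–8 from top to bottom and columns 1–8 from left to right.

92

Branch on row 1: col 1 → 4; col 2 → 8; col 3 → 16; col 4 → 18; col 5 → 18; col 6 → 16; col 7 → 8; col 8 → 4.
Sum: 4 + 8 + 16 + 18 + 18 + 16 + 8 + 4 = 92.
(This is the classic 8-queens count.)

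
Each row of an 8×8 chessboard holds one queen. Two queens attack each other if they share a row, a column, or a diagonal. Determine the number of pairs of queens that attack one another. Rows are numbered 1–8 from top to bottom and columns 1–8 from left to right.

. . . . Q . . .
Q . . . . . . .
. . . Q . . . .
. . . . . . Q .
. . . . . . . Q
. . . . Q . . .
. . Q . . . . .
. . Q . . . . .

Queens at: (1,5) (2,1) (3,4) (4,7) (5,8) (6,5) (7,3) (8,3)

7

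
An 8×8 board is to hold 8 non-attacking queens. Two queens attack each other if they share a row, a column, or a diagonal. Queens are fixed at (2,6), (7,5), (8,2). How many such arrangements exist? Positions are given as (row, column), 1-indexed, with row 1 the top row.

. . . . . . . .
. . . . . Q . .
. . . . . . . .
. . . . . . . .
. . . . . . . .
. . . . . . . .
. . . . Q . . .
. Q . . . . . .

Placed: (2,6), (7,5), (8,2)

Branch on row 1: col 1 → 0; col 3 → 1; col 4 → 1; col 8 → 0.
Sum: 0 + 1 + 1 + 0 = 2.

2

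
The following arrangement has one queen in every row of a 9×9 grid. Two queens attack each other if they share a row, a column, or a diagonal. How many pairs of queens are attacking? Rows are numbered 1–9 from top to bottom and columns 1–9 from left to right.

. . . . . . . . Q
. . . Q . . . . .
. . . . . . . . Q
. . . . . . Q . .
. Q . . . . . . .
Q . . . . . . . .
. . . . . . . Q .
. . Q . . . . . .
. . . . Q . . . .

Same column: (1,9)–(3,9) (column 9).
Same diagonal: (4,7)–(8,3) (|4−8| = |7−3| = 4); (5,2)–(6,1) (|5−6| = |2−1| = 1); (6,1)–(8,3) (|6−8| = |1−3| = 2).
Total attacking pairs: 4.

4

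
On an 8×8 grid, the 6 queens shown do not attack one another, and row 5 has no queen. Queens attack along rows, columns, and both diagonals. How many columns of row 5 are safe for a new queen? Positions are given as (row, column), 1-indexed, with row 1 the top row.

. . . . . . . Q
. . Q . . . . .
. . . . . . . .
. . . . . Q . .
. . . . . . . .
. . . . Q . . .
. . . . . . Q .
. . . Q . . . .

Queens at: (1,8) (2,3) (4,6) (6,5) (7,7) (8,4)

1

(1,8) attacks row 5 at column 8 and diagonals 4.
(2,3) attacks row 5 at column 3 and diagonals 6.
(4,6) attacks row 5 at column 6 and diagonals 5, 7.
(6,5) attacks row 5 at column 5 and diagonals 4, 6.
(7,7) attacks row 5 at column 7 and diagonals 5.
(8,4) attacks row 5 at column 4 and diagonals 1, 7.
Attacked columns: {1, 3, 4, 5, 6, 7, 8}. Safe: {2}.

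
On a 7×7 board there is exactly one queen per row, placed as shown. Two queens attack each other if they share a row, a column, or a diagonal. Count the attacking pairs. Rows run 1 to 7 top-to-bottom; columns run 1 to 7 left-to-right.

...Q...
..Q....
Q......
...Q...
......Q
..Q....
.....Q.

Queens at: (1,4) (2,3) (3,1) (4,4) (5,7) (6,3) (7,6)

3

Same column: (1,4)–(4,4) (column 4); (2,3)–(6,3) (column 3).
Same diagonal: (1,4)–(2,3) (|1−2| = |4−3| = 1).
Total attacking pairs: 3.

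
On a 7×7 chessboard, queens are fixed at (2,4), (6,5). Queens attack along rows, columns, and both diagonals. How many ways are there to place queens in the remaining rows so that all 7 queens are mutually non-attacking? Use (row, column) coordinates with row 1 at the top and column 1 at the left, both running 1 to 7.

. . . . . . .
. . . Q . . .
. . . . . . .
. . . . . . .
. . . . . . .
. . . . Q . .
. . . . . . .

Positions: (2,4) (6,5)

Branch on row 1: col 1 → 0; col 2 → 1; col 6 → 1; col 7 → 0.
Sum: 0 + 1 + 1 + 0 = 2.

2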